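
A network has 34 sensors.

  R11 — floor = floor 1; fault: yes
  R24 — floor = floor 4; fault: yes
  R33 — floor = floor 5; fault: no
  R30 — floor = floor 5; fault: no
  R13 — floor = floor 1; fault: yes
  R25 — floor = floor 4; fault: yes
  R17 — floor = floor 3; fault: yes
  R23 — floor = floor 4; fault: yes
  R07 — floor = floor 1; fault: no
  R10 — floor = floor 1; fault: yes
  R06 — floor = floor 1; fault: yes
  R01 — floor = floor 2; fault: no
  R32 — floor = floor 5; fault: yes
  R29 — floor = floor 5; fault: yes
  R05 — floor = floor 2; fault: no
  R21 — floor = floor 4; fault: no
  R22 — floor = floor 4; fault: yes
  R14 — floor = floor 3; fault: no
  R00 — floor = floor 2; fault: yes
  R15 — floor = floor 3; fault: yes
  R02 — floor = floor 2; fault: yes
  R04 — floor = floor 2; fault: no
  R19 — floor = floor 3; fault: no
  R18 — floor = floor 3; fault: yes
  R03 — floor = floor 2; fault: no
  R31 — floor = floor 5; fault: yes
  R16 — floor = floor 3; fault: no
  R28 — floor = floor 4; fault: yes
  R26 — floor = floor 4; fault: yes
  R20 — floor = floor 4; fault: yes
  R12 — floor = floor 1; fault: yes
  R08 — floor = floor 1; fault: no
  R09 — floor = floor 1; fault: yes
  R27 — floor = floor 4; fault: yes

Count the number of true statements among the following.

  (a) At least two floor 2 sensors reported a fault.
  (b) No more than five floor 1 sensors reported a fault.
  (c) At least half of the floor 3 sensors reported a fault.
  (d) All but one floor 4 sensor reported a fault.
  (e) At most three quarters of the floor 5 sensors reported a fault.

(a) floor 2: |A| = 6, |A ∩ B| = 2; needs |A ∩ B| ≥ 2 — true.
(b) floor 1: |A| = 8, |A ∩ B| = 6; needs |A ∩ B| ≤ 5 — false.
(c) floor 3: |A| = 6, |A ∩ B| = 3; needs |A ∩ B| ≥ |A ∖ B| — true.
(d) floor 4: |A| = 9, |A ∩ B| = 8; needs |A ∖ B| = 1 — true.
(e) floor 5: |A| = 5, |A ∩ B| = 3; needs |A ∩ B| / |A| ≤ 3/4 — true.

4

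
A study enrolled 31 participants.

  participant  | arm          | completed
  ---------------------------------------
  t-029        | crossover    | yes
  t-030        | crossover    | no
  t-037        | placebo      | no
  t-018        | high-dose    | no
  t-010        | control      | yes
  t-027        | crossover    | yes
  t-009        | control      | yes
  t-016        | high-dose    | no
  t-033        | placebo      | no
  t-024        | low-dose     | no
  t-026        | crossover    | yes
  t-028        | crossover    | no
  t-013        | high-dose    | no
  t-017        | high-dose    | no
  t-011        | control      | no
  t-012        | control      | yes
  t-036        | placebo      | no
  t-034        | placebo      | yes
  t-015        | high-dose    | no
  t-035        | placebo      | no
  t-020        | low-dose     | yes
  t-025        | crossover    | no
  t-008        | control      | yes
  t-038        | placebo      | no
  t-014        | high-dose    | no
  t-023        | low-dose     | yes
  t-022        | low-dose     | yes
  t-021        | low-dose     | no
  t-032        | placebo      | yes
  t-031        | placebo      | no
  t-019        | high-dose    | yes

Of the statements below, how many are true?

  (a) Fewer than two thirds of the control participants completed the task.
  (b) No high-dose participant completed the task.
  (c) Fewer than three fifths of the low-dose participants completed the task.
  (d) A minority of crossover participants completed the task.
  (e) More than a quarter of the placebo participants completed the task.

(a) control: |A| = 5, |A ∩ B| = 4; needs |A ∩ B| / |A| < 2/3 — false.
(b) high-dose: |A| = 7, |A ∩ B| = 1; needs A ∩ B = ∅ (|A ∩ B| = 0) — false.
(c) low-dose: |A| = 5, |A ∩ B| = 3; needs |A ∩ B| / |A| < 3/5 — false.
(d) crossover: |A| = 6, |A ∩ B| = 3; needs |A ∩ B| < |A ∖ B| — false.
(e) placebo: |A| = 8, |A ∩ B| = 2; needs |A ∩ B| / |A| > 1/4 — false.

0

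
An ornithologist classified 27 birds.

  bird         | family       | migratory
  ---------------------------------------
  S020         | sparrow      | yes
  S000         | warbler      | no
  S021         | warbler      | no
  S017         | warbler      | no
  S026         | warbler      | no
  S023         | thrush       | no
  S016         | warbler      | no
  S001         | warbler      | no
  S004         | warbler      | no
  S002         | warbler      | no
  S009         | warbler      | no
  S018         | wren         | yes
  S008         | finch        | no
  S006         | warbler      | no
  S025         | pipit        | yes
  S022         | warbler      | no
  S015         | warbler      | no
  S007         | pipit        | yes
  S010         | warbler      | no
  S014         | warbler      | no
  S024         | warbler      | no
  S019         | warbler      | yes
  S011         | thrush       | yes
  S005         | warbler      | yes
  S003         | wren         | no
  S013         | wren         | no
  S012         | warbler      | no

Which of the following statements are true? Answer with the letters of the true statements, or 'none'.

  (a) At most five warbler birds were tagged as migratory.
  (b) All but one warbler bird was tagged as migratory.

(a)

|A| = 18, |A ∩ B| = 2, |A ∖ B| = 16.
(a) |A ∩ B| ≤ 5: holds.
(b) |A ∖ B| = 1: fails.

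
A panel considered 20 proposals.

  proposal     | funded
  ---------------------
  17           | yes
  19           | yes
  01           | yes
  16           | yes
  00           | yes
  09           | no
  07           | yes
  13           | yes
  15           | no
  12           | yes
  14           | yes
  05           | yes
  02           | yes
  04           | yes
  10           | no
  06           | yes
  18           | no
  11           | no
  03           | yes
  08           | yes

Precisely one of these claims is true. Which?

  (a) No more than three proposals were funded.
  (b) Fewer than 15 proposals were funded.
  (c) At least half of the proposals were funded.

|A| = 20, |A ∩ B| = 15, |A ∖ B| = 5.
(a) requires |A ∩ B| ≤ 3: false.
(b) requires |A ∩ B| < 15: false.
(c) requires |A ∩ B| ≥ |A ∖ B|: true.

(c)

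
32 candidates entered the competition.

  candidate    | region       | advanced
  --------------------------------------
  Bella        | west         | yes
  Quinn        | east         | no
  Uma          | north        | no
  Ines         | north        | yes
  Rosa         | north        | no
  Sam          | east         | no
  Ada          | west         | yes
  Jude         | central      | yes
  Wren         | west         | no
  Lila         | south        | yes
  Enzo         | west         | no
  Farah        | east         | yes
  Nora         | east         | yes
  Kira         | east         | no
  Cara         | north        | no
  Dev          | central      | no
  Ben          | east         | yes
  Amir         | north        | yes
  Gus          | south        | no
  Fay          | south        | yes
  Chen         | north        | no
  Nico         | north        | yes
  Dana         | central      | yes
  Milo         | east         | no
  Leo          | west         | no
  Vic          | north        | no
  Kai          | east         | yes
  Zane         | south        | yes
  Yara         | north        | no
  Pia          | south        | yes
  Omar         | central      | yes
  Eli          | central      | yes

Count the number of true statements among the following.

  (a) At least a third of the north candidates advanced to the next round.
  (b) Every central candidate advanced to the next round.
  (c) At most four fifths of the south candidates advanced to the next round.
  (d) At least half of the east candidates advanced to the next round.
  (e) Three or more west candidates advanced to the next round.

(a) north: |A| = 9, |A ∩ B| = 3; needs |A ∩ B| / |A| ≥ 1/3 — true.
(b) central: |A| = 5, |A ∩ B| = 4; needs A ⊆ B, i.e. every element of A is in B (|A ∖ B| = 0) — false.
(c) south: |A| = 5, |A ∩ B| = 4; needs |A ∩ B| / |A| ≤ 4/5 — true.
(d) east: |A| = 8, |A ∩ B| = 4; needs |A ∩ B| ≥ |A ∖ B| — true.
(e) west: |A| = 5, |A ∩ B| = 2; needs |A ∩ B| ≥ 3 — false.

3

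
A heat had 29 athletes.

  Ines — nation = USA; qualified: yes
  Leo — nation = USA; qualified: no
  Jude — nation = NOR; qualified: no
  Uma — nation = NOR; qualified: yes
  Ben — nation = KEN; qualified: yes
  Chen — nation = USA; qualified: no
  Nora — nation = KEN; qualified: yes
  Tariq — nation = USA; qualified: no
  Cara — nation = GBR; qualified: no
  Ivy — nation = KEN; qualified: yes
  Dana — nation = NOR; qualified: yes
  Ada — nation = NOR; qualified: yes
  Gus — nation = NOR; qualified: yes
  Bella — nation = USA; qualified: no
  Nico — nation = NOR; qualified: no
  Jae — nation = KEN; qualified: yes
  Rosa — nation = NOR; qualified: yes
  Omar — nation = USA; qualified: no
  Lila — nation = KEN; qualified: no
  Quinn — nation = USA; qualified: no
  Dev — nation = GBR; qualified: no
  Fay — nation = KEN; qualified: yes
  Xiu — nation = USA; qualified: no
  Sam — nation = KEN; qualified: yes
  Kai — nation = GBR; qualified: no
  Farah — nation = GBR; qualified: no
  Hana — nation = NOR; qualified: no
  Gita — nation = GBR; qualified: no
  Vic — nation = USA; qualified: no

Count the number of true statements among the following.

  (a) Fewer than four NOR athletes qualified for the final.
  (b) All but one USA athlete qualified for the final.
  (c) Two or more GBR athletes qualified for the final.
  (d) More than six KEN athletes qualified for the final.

(a) NOR: |A| = 8, |A ∩ B| = 5; needs |A ∩ B| < 4 — false.
(b) USA: |A| = 9, |A ∩ B| = 1; needs |A ∖ B| = 1 — false.
(c) GBR: |A| = 5, |A ∩ B| = 0; needs |A ∩ B| ≥ 2 — false.
(d) KEN: |A| = 7, |A ∩ B| = 6; needs |A ∩ B| > 6 — false.

0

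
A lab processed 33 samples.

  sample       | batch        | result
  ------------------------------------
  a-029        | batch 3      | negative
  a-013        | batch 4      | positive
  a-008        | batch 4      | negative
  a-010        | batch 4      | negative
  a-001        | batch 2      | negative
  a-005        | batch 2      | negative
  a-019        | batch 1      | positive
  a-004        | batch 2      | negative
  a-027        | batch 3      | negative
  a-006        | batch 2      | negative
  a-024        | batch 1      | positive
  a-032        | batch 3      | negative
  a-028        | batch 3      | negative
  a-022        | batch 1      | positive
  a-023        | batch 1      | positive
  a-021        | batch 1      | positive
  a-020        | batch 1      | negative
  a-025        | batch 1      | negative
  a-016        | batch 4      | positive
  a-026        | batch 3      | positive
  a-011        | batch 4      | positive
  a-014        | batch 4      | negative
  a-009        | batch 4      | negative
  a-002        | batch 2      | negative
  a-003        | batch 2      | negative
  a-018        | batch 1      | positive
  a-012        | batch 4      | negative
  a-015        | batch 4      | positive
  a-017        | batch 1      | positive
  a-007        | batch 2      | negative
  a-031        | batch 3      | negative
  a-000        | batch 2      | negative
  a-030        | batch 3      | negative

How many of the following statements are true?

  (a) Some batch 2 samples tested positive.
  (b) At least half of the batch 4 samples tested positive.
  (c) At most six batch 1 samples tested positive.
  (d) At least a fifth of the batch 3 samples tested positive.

(a) batch 2: |A| = 8, |A ∩ B| = 0; needs A ∩ B ≠ ∅ (|A ∩ B| ≥ 1) — false.
(b) batch 4: |A| = 9, |A ∩ B| = 4; needs |A ∩ B| ≥ |A ∖ B| — false.
(c) batch 1: |A| = 9, |A ∩ B| = 7; needs |A ∩ B| ≤ 6 — false.
(d) batch 3: |A| = 7, |A ∩ B| = 1; needs |A ∩ B| / |A| ≥ 1/5 — false.

0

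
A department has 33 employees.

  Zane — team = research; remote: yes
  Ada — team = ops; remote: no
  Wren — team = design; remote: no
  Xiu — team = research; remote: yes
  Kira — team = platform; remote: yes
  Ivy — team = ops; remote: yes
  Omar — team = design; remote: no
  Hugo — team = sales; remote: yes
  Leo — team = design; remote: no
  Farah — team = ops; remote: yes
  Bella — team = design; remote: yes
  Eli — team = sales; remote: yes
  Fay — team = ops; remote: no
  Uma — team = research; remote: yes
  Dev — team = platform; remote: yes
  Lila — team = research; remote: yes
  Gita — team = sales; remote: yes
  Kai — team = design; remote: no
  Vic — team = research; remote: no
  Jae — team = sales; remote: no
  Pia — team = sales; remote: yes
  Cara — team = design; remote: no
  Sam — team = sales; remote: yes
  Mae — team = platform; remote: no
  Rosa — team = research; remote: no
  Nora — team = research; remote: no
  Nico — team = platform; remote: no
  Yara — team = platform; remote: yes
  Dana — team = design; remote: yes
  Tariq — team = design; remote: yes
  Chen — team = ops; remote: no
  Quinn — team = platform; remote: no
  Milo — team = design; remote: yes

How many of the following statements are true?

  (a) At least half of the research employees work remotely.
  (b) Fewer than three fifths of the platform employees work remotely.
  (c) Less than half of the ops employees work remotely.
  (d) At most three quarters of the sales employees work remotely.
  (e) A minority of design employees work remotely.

(a) research: |A| = 7, |A ∩ B| = 4; needs |A ∩ B| ≥ |A ∖ B| — true.
(b) platform: |A| = 6, |A ∩ B| = 3; needs |A ∩ B| / |A| < 3/5 — true.
(c) ops: |A| = 5, |A ∩ B| = 2; needs |A ∩ B| < |A ∖ B| — true.
(d) sales: |A| = 6, |A ∩ B| = 5; needs |A ∩ B| / |A| ≤ 3/4 — false.
(e) design: |A| = 9, |A ∩ B| = 4; needs |A ∩ B| < |A ∖ B| — true.

4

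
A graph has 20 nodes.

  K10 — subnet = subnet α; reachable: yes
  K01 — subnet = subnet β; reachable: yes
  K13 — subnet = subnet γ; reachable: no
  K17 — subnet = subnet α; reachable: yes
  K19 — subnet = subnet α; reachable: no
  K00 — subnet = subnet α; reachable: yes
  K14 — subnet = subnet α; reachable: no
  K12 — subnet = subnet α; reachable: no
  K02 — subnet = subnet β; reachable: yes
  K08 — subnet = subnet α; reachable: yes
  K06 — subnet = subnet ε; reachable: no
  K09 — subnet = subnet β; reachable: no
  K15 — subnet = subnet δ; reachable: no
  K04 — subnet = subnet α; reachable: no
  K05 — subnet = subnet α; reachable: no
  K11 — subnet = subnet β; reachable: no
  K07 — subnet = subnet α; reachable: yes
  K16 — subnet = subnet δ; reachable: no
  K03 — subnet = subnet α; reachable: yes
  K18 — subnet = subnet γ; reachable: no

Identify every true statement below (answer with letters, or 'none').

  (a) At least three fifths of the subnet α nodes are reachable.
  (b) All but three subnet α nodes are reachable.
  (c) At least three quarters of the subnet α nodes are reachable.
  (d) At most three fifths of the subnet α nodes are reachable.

(d)

|A| = 11, |A ∩ B| = 6, |A ∖ B| = 5.
(a) |A ∩ B| / |A| ≥ 3/5: fails.
(b) |A ∖ B| = 3: fails.
(c) |A ∩ B| / |A| ≥ 3/4: fails.
(d) |A ∩ B| / |A| ≤ 3/5: holds.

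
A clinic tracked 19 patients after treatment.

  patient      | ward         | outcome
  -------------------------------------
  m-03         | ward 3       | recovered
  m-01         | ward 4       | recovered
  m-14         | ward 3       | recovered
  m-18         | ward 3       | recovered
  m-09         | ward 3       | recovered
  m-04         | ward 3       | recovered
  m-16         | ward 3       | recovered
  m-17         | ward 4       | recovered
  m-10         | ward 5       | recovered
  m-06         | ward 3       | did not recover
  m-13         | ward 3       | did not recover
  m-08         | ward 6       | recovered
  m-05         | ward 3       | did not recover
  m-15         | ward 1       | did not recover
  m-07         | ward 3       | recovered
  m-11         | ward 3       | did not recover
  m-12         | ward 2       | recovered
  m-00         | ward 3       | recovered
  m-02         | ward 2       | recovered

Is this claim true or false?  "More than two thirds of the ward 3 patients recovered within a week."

False

'More than two thirds of the ward 3 patients recovered within a week' holds iff |A ∩ B| / |A| > 2/3.
A (the restrictor) = {m-03, m-14, m-18, m-09, m-04, m-16, m-06, m-13, m-05, m-07, m-11, m-00}, |A| = 12.
A ∩ B = {m-03, m-14, m-18, m-09, m-04, m-16, m-07, m-00}, so |A ∩ B| = 8.
A ∖ B = {m-06, m-13, m-05, m-11}, so |A ∖ B| = 4.
|A ∩ B|/|A| = 8/12, so the statement is false.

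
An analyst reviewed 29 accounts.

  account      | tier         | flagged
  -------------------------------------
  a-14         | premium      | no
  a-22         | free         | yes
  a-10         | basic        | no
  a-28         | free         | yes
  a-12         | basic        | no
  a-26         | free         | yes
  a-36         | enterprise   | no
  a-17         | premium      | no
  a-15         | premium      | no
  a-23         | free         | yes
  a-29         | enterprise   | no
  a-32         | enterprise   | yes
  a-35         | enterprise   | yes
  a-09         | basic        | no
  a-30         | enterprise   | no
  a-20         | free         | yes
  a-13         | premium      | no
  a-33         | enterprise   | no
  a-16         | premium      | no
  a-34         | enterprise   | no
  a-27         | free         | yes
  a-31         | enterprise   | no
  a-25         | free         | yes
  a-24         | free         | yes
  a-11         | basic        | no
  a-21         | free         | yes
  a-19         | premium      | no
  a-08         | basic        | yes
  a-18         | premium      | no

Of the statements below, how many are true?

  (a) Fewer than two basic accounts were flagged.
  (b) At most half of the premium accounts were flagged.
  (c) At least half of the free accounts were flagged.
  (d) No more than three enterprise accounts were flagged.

(a) basic: |A| = 5, |A ∩ B| = 1; needs |A ∩ B| < 2 — true.
(b) premium: |A| = 7, |A ∩ B| = 0; needs |A ∩ B| ≤ |A ∖ B| — true.
(c) free: |A| = 9, |A ∩ B| = 9; needs |A ∩ B| ≥ |A ∖ B| — true.
(d) enterprise: |A| = 8, |A ∩ B| = 2; needs |A ∩ B| ≤ 3 — true.

4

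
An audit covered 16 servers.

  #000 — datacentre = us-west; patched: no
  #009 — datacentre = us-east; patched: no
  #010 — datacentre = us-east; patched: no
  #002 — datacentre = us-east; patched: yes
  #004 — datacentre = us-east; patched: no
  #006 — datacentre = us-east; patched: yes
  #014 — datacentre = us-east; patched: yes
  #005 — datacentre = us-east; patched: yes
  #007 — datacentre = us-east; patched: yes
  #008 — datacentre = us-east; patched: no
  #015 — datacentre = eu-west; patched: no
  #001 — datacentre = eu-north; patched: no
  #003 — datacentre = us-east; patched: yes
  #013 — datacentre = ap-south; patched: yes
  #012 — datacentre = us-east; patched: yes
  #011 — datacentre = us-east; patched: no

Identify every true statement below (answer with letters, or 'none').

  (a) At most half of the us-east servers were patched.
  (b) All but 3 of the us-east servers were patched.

none

|A| = 12, |A ∩ B| = 7, |A ∖ B| = 5.
(a) |A ∩ B| ≤ |A ∖ B|: fails.
(b) |A ∖ B| = 3: fails.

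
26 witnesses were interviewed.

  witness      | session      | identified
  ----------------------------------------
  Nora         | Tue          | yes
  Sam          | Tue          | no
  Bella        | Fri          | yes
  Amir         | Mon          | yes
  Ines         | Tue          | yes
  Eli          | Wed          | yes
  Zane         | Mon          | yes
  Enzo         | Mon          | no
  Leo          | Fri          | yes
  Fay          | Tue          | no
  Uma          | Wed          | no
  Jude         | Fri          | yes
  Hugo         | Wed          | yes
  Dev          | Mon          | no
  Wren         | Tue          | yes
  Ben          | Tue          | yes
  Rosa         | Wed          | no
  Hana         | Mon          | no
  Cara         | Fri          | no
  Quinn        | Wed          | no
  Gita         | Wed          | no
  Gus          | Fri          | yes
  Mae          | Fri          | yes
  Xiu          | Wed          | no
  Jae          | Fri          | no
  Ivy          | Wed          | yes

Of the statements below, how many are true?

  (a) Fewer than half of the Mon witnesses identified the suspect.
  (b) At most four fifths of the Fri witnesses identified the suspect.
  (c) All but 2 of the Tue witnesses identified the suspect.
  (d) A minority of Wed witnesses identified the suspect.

(a) Mon: |A| = 5, |A ∩ B| = 2; needs |A ∩ B| < |A ∖ B| — true.
(b) Fri: |A| = 7, |A ∩ B| = 5; needs |A ∩ B| / |A| ≤ 4/5 — true.
(c) Tue: |A| = 6, |A ∩ B| = 4; needs |A ∖ B| = 2 — true.
(d) Wed: |A| = 8, |A ∩ B| = 3; needs |A ∩ B| < |A ∖ B| — true.

4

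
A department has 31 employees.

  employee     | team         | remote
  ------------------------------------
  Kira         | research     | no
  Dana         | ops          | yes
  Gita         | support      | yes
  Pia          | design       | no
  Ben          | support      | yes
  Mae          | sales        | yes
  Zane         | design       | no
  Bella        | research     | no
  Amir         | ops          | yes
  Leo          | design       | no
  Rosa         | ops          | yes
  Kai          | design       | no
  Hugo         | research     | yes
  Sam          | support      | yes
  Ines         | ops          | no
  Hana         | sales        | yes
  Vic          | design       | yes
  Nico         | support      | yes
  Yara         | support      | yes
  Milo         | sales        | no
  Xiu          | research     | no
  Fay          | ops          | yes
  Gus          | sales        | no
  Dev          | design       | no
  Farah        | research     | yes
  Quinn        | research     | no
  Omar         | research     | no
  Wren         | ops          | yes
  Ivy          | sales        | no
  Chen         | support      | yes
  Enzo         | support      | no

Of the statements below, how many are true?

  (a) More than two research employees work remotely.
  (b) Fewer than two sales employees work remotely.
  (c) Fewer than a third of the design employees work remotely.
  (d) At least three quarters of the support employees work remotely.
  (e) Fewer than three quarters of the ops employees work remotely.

2

(a) research: |A| = 7, |A ∩ B| = 2; needs |A ∩ B| > 2 — false.
(b) sales: |A| = 5, |A ∩ B| = 2; needs |A ∩ B| < 2 — false.
(c) design: |A| = 6, |A ∩ B| = 1; needs |A ∩ B| / |A| < 1/3 — true.
(d) support: |A| = 7, |A ∩ B| = 6; needs |A ∩ B| / |A| ≥ 3/4 — true.
(e) ops: |A| = 6, |A ∩ B| = 5; needs |A ∩ B| / |A| < 3/4 — false.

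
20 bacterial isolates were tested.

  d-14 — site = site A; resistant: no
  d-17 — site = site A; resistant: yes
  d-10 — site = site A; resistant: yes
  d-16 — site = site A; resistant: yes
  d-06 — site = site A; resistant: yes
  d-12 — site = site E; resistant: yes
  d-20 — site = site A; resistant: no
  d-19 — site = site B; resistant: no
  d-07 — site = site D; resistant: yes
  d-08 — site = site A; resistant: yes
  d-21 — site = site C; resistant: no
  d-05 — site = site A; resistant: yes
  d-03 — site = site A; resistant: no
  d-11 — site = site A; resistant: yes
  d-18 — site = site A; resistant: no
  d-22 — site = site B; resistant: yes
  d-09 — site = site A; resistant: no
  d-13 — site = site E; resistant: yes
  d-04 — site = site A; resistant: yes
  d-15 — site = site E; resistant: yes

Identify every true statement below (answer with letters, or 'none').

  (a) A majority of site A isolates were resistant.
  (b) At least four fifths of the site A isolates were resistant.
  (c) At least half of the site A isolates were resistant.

(a), (c)

|A| = 13, |A ∩ B| = 8, |A ∖ B| = 5.
(a) |A ∩ B| > |A ∖ B|: holds.
(b) |A ∩ B| / |A| ≥ 4/5: fails.
(c) |A ∩ B| ≥ |A ∖ B|: holds.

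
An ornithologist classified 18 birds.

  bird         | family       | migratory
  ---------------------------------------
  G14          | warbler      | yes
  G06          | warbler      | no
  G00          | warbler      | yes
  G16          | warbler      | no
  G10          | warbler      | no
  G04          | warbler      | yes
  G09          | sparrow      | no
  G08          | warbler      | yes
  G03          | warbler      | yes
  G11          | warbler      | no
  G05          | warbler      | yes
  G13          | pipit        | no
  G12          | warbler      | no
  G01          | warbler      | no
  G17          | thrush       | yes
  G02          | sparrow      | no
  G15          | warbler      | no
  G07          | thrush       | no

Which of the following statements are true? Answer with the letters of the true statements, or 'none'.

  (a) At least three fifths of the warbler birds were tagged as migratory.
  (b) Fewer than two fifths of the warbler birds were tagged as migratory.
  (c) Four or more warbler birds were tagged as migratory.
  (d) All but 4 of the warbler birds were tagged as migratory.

|A| = 13, |A ∩ B| = 6, |A ∖ B| = 7.
(a) |A ∩ B| / |A| ≥ 3/5: fails.
(b) |A ∩ B| / |A| < 2/5: fails.
(c) |A ∩ B| ≥ 4: holds.
(d) |A ∖ B| = 4: fails.

(c)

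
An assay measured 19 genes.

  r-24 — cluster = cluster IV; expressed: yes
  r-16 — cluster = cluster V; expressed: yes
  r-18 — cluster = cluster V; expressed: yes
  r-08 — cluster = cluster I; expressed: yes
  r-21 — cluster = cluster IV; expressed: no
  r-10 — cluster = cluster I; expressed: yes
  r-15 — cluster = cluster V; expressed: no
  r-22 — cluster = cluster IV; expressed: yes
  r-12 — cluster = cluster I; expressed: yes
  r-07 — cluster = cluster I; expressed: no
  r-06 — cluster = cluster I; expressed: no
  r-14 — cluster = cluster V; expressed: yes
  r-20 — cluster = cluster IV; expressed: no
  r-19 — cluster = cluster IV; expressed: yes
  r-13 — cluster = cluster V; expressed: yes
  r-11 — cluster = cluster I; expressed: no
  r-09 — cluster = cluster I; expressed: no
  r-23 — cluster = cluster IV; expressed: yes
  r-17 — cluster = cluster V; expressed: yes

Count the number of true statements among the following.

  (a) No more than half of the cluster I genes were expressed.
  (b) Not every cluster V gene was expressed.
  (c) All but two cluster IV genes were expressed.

3

(a) cluster I: |A| = 7, |A ∩ B| = 3; needs |A ∩ B| ≤ |A ∖ B| — true.
(b) cluster V: |A| = 6, |A ∩ B| = 5; needs A ⊄ B (|A ∖ B| ≥ 1) — true.
(c) cluster IV: |A| = 6, |A ∩ B| = 4; needs |A ∖ B| = 2 — true.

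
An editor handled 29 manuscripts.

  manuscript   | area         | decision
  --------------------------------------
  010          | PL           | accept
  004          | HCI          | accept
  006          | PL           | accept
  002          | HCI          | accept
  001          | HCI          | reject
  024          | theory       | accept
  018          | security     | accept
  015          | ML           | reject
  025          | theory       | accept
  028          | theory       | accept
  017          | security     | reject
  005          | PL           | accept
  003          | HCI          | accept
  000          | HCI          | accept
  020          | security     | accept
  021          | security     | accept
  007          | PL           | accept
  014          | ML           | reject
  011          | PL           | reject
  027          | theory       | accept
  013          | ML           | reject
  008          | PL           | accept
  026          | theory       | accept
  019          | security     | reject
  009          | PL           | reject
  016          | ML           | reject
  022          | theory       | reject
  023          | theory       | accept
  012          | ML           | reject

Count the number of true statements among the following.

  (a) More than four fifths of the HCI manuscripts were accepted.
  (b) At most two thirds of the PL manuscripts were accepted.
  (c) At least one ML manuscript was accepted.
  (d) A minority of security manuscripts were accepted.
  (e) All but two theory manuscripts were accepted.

(a) HCI: |A| = 5, |A ∩ B| = 4; needs |A ∩ B| / |A| > 4/5 — false.
(b) PL: |A| = 7, |A ∩ B| = 5; needs |A ∩ B| / |A| ≤ 2/3 — false.
(c) ML: |A| = 5, |A ∩ B| = 0; needs A ∩ B ≠ ∅ (|A ∩ B| ≥ 1) — false.
(d) security: |A| = 5, |A ∩ B| = 3; needs |A ∩ B| < |A ∖ B| — false.
(e) theory: |A| = 7, |A ∩ B| = 6; needs |A ∖ B| = 2 — false.

0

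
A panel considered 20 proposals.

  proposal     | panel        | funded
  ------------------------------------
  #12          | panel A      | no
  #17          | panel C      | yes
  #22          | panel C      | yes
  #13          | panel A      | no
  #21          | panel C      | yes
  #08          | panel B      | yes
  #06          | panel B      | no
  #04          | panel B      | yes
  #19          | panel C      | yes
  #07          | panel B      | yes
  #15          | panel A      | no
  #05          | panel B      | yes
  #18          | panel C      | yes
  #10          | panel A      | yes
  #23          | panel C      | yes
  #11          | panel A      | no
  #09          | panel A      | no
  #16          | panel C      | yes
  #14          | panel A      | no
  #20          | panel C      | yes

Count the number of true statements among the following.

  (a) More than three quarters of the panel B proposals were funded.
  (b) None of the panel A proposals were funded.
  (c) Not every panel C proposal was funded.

1

(a) panel B: |A| = 5, |A ∩ B| = 4; needs |A ∩ B| / |A| > 3/4 — true.
(b) panel A: |A| = 7, |A ∩ B| = 1; needs A ∩ B = ∅ (|A ∩ B| = 0) — false.
(c) panel C: |A| = 8, |A ∩ B| = 8; needs A ⊄ B (|A ∖ B| ≥ 1) — false.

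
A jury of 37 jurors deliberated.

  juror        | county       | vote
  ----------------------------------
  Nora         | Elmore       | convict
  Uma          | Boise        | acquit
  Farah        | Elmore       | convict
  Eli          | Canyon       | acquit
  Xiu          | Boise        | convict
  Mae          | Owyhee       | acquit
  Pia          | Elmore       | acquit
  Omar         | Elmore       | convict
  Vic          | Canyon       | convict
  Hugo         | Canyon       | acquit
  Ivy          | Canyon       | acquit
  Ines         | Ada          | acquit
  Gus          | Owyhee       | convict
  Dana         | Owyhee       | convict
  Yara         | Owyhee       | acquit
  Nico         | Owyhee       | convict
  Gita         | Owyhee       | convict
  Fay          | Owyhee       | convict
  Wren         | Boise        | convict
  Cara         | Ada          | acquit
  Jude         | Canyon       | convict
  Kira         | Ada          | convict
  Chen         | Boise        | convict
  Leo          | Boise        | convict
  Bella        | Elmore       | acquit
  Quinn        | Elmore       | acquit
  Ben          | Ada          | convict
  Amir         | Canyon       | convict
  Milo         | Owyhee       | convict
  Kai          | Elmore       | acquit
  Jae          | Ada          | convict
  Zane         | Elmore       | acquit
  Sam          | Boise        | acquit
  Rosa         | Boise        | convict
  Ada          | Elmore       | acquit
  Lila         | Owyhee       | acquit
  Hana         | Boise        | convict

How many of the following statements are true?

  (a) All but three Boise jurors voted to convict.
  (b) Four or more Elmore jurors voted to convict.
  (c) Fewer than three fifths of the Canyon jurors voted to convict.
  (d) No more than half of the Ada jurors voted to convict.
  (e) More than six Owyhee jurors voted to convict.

(a) Boise: |A| = 8, |A ∩ B| = 6; needs |A ∖ B| = 3 — false.
(b) Elmore: |A| = 9, |A ∩ B| = 3; needs |A ∩ B| ≥ 4 — false.
(c) Canyon: |A| = 6, |A ∩ B| = 3; needs |A ∩ B| / |A| < 3/5 — true.
(d) Ada: |A| = 5, |A ∩ B| = 3; needs |A ∩ B| ≤ |A ∖ B| — false.
(e) Owyhee: |A| = 9, |A ∩ B| = 6; needs |A ∩ B| > 6 — false.

1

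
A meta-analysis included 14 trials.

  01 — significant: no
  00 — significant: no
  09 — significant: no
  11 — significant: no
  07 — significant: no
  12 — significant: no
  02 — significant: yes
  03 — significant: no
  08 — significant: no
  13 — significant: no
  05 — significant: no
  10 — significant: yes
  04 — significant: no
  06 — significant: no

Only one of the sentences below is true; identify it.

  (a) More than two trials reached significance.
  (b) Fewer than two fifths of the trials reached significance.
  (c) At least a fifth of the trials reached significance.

|A| = 14, |A ∩ B| = 2, |A ∖ B| = 12.
(a) requires |A ∩ B| > 2: false.
(b) requires |A ∩ B| / |A| < 2/5: true.
(c) requires |A ∩ B| / |A| ≥ 1/5: false.

(b)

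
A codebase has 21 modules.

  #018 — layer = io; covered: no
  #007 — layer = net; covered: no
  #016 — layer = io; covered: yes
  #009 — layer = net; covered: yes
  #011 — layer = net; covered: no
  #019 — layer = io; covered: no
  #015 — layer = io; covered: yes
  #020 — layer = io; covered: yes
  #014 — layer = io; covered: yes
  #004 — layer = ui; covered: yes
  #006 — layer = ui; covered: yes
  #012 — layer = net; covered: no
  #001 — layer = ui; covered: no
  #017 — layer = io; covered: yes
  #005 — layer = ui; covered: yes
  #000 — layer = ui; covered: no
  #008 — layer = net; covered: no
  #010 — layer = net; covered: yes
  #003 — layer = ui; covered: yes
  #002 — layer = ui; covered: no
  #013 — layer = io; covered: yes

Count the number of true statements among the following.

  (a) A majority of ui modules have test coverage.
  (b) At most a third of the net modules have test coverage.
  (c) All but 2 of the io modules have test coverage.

(a) ui: |A| = 7, |A ∩ B| = 4; needs |A ∩ B| > |A ∖ B| — true.
(b) net: |A| = 6, |A ∩ B| = 2; needs |A ∩ B| / |A| ≤ 1/3 — true.
(c) io: |A| = 8, |A ∩ B| = 6; needs |A ∖ B| = 2 — true.

3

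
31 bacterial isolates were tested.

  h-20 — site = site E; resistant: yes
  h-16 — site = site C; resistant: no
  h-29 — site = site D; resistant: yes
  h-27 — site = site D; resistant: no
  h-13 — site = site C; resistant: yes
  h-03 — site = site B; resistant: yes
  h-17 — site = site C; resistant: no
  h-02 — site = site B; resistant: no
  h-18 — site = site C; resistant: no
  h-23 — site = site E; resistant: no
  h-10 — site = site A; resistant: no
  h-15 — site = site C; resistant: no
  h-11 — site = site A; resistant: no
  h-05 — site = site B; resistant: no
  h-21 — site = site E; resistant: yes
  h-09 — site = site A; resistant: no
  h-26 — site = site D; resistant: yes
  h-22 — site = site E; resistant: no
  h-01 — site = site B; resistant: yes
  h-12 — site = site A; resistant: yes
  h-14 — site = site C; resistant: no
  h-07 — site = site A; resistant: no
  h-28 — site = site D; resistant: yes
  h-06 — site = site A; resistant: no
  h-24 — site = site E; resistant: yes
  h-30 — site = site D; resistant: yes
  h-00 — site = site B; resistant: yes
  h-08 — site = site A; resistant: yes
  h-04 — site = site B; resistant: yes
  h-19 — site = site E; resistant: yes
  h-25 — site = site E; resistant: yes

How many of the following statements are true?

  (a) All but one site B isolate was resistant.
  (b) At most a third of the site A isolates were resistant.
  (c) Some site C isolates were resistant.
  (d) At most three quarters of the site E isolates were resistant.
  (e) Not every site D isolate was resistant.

4

(a) site B: |A| = 6, |A ∩ B| = 4; needs |A ∖ B| = 1 — false.
(b) site A: |A| = 7, |A ∩ B| = 2; needs |A ∩ B| / |A| ≤ 1/3 — true.
(c) site C: |A| = 6, |A ∩ B| = 1; needs A ∩ B ≠ ∅ (|A ∩ B| ≥ 1) — true.
(d) site E: |A| = 7, |A ∩ B| = 5; needs |A ∩ B| / |A| ≤ 3/4 — true.
(e) site D: |A| = 5, |A ∩ B| = 4; needs A ⊄ B (|A ∖ B| ≥ 1) — true.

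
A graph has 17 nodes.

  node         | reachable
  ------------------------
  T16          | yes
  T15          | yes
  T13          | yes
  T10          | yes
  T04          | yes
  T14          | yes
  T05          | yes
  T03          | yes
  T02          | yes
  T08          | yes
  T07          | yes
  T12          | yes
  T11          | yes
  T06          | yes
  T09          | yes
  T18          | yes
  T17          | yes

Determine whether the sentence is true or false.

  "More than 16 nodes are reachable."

Truth condition: |A ∩ B| > 16.
|A| = 17, |A ∩ B| = 17, |A ∖ B| = 0.
|A ∩ B| = 17, so the statement is true.

True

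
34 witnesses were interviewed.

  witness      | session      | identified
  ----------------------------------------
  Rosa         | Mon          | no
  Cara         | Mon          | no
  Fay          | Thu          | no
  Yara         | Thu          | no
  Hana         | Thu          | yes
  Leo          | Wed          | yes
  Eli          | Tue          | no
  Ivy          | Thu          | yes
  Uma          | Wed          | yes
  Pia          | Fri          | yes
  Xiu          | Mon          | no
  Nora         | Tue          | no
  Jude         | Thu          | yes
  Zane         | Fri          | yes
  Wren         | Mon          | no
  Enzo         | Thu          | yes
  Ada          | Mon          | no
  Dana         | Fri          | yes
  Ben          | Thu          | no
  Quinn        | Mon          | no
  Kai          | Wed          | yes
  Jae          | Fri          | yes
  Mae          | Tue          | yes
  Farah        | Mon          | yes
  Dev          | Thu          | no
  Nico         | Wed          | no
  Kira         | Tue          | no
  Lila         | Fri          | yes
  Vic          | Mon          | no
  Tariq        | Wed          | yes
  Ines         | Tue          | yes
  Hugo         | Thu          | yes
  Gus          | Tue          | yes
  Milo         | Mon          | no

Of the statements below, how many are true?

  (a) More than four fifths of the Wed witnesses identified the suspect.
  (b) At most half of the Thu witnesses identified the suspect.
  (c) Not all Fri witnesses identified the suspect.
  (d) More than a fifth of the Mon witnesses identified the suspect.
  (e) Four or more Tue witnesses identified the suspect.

(a) Wed: |A| = 5, |A ∩ B| = 4; needs |A ∩ B| / |A| > 4/5 — false.
(b) Thu: |A| = 9, |A ∩ B| = 5; needs |A ∩ B| ≤ |A ∖ B| — false.
(c) Fri: |A| = 5, |A ∩ B| = 5; needs A ⊄ B (|A ∖ B| ≥ 1) — false.
(d) Mon: |A| = 9, |A ∩ B| = 1; needs |A ∩ B| / |A| > 1/5 — false.
(e) Tue: |A| = 6, |A ∩ B| = 3; needs |A ∩ B| ≥ 4 — false.

0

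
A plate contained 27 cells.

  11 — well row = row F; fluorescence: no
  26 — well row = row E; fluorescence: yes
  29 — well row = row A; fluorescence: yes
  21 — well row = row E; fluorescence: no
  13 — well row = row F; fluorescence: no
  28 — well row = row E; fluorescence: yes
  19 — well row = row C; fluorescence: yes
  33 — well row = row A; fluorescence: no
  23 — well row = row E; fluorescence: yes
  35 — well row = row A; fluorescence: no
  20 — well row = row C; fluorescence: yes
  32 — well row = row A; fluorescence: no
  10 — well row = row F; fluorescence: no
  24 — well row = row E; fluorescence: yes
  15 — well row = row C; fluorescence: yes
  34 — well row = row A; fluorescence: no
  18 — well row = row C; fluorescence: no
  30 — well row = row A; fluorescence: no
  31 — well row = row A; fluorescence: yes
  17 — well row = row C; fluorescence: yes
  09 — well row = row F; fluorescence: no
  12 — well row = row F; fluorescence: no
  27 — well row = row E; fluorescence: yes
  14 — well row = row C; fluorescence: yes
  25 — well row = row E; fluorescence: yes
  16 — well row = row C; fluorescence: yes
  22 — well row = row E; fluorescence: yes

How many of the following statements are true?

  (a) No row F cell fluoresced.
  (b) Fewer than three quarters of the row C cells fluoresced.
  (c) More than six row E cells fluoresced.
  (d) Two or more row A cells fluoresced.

3

(a) row F: |A| = 5, |A ∩ B| = 0; needs A ∩ B = ∅ (|A ∩ B| = 0) — true.
(b) row C: |A| = 7, |A ∩ B| = 6; needs |A ∩ B| / |A| < 3/4 — false.
(c) row E: |A| = 8, |A ∩ B| = 7; needs |A ∩ B| > 6 — true.
(d) row A: |A| = 7, |A ∩ B| = 2; needs |A ∩ B| ≥ 2 — true.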